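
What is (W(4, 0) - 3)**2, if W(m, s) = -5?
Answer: 64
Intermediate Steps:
(W(4, 0) - 3)**2 = (-5 - 3)**2 = (-8)**2 = 64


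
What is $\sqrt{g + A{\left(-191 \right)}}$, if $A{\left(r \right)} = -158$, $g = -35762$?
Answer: $4 i \sqrt{2245} \approx 189.53 i$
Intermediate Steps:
$\sqrt{g + A{\left(-191 \right)}} = \sqrt{-35762 - 158} = \sqrt{-35920} = 4 i \sqrt{2245}$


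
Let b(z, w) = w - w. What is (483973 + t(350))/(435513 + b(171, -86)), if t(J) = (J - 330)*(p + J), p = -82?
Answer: 12547/11167 ≈ 1.1236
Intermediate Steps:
b(z, w) = 0
t(J) = (-330 + J)*(-82 + J) (t(J) = (J - 330)*(-82 + J) = (-330 + J)*(-82 + J))
(483973 + t(350))/(435513 + b(171, -86)) = (483973 + (27060 + 350² - 412*350))/(435513 + 0) = (483973 + (27060 + 122500 - 144200))/435513 = (483973 + 5360)*(1/435513) = 489333*(1/435513) = 12547/11167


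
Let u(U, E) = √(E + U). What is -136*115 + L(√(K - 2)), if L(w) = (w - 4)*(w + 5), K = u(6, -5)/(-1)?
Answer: -15663 + I*√3 ≈ -15663.0 + 1.732*I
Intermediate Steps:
K = -1 (K = √(-5 + 6)/(-1) = √1*(-1) = 1*(-1) = -1)
L(w) = (-4 + w)*(5 + w)
-136*115 + L(√(K - 2)) = -136*115 + (-20 + √(-1 - 2) + (√(-1 - 2))²) = -15640 + (-20 + √(-3) + (√(-3))²) = -15640 + (-20 + I*√3 + (I*√3)²) = -15640 + (-20 + I*√3 - 3) = -15640 + (-23 + I*√3) = -15663 + I*√3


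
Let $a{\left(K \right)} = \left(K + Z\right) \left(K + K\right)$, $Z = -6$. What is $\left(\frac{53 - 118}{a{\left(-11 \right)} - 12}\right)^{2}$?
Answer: $\frac{4225}{131044} \approx 0.032241$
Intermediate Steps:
$a{\left(K \right)} = 2 K \left(-6 + K\right)$ ($a{\left(K \right)} = \left(K - 6\right) \left(K + K\right) = \left(-6 + K\right) 2 K = 2 K \left(-6 + K\right)$)
$\left(\frac{53 - 118}{a{\left(-11 \right)} - 12}\right)^{2} = \left(\frac{53 - 118}{2 \left(-11\right) \left(-6 - 11\right) - 12}\right)^{2} = \left(- \frac{65}{2 \left(-11\right) \left(-17\right) - 12}\right)^{2} = \left(- \frac{65}{374 - 12}\right)^{2} = \left(- \frac{65}{362}\right)^{2} = \frac{4225}{131044}$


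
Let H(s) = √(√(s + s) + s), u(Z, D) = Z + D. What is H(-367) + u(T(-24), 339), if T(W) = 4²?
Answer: 355 + √(-367 + I*√734) ≈ 355.71 + 19.17*I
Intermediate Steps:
T(W) = 16
u(Z, D) = D + Z
H(s) = √(s + √2*√s) (H(s) = √(√(2*s) + s) = √(√2*√s + s) = √(s + √2*√s))
H(-367) + u(T(-24), 339) = √(-367 + √2*√(-367)) + (339 + 16) = √(-367 + √2*(I*√367)) + 355 = √(-367 + I*√734) + 355 = 355 + √(-367 + I*√734)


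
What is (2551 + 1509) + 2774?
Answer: 6834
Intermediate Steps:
(2551 + 1509) + 2774 = 4060 + 2774 = 6834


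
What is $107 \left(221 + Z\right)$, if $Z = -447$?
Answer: $-24182$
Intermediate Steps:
$107 \left(221 + Z\right) = 107 \left(221 - 447\right) = 107 \left(-226\right) = -24182$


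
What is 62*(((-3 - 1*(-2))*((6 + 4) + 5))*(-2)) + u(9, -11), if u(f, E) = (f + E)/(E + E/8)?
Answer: 184156/99 ≈ 1860.2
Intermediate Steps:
u(f, E) = 8*(E + f)/(9*E) (u(f, E) = (E + f)/(E + E*(⅛)) = (E + f)/(E + E/8) = (E + f)/((9*E/8)) = (E + f)*(8/(9*E)) = 8*(E + f)/(9*E))
62*(((-3 - 1*(-2))*((6 + 4) + 5))*(-2)) + u(9, -11) = 62*(((-3 - 1*(-2))*((6 + 4) + 5))*(-2)) + (8/9)*(-11 + 9)/(-11) = 62*(((-3 + 2)*(10 + 5))*(-2)) + (8/9)*(-1/11)*(-2) = 62*(-1*15*(-2)) + 16/99 = 62*(-15*(-2)) + 16/99 = 62*30 + 16/99 = 1860 + 16/99 = 184156/99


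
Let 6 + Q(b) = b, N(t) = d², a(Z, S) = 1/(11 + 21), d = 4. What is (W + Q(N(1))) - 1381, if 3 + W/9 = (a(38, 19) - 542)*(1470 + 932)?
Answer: -187482855/16 ≈ -1.1718e+7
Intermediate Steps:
a(Z, S) = 1/32
N(t) = 16 (N(t) = 4² = 16)
W = -187460919/16 (W = -27 + 9*((1/32 - 542)*(1470 + 932)) = -27 + 9*(-17343/32*2402) = -27 + 9*(-20828943/16) = -27 - 187460487/16 = -187460919/16 ≈ -1.1716e+7)
Q(b) = -6 + b
(W + Q(N(1))) - 1381 = (-187460919/16 + (-6 + 16)) - 1381 = (-187460919/16 + 10) - 1381 = -187460759/16 - 1381 = -187482855/16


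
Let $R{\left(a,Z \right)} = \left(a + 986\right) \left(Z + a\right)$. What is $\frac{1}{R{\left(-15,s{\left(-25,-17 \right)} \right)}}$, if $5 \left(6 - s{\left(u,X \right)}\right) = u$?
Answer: $- \frac{1}{3884} \approx -0.00025747$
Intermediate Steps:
$s{\left(u,X \right)} = 6 - \frac{u}{5}$
$R{\left(a,Z \right)} = \left(986 + a\right) \left(Z + a\right)$
$\frac{1}{R{\left(-15,s{\left(-25,-17 \right)} \right)}} = \frac{1}{\left(-15\right)^{2} + 986 \left(6 - -5\right) + 986 \left(-15\right) + \left(6 - -5\right) \left(-15\right)} = \frac{1}{225 + 986 \left(6 + 5\right) - 14790 + \left(6 + 5\right) \left(-15\right)} = \frac{1}{225 + 986 \cdot 11 - 14790 + 11 \left(-15\right)} = \frac{1}{225 + 10846 - 14790 - 165} = \frac{1}{-3884} = - \frac{1}{3884}$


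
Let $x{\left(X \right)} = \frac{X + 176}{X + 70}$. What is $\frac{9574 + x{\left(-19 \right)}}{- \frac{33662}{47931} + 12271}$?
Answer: $\frac{7803662087}{9998169863} \approx 0.78051$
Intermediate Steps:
$x{\left(X \right)} = \frac{176 + X}{70 + X}$
$\frac{9574 + x{\left(-19 \right)}}{- \frac{33662}{47931} + 12271} = \frac{9574 + \frac{176 - 19}{70 - 19}}{- \frac{33662}{47931} + 12271} = \frac{9574 + \frac{1}{51} \cdot 157}{\left(-33662\right) \frac{1}{47931} + 12271} = \frac{9574 + \frac{1}{51} \cdot 157}{- \frac{33662}{47931} + 12271} = \frac{9574 + \frac{157}{51}}{\frac{588127639}{47931}} = \frac{488431}{51} \cdot \frac{47931}{588127639} = \frac{7803662087}{9998169863}$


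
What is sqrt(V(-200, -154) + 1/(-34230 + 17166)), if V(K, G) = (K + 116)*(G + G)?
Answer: sqrt(209261428518)/2844 ≈ 160.85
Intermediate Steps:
V(K, G) = 2*G*(116 + K) (V(K, G) = (116 + K)*(2*G) = 2*G*(116 + K))
sqrt(V(-200, -154) + 1/(-34230 + 17166)) = sqrt(2*(-154)*(116 - 200) + 1/(-34230 + 17166)) = sqrt(2*(-154)*(-84) + 1/(-17064)) = sqrt(25872 - 1/17064) = sqrt(441479807/17064) = sqrt(209261428518)/2844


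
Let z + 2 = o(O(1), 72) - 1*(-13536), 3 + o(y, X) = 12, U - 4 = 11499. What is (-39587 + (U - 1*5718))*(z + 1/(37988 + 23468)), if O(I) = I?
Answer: -14066678790709/30728 ≈ -4.5778e+8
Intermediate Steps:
U = 11503 (U = 4 + 11499 = 11503)
o(y, X) = 9 (o(y, X) = -3 + 12 = 9)
z = 13543 (z = -2 + (9 - 1*(-13536)) = -2 + (9 + 13536) = -2 + 13545 = 13543)
(-39587 + (U - 1*5718))*(z + 1/(37988 + 23468)) = (-39587 + (11503 - 1*5718))*(13543 + 1/(37988 + 23468)) = (-39587 + (11503 - 5718))*(13543 + 1/61456) = (-39587 + 5785)*(13543 + 1/61456) = -33802*832298609/61456 = -14066678790709/30728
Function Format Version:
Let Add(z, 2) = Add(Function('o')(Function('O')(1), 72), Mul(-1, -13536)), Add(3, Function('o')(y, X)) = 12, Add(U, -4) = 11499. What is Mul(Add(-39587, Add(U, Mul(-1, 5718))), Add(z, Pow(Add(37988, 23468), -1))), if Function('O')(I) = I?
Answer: Rational(-14066678790709, 30728) ≈ -4.5778e+8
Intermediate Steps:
U = 11503 (U = Add(4, 11499) = 11503)
Function('o')(y, X) = 9 (Function('o')(y, X) = Add(-3, 12) = 9)
z = 13543 (z = Add(-2, Add(9, Mul(-1, -13536))) = Add(-2, Add(9, 13536)) = Add(-2, 13545) = 13543)
Mul(Add(-39587, Add(U, Mul(-1, 5718))), Add(z, Pow(Add(37988, 23468), -1))) = Mul(Add(-39587, Add(11503, Mul(-1, 5718))), Add(13543, Pow(Add(37988, 23468), -1))) = Mul(Add(-39587, Add(11503, -5718)), Add(13543, Pow(61456, -1))) = Mul(Add(-39587, 5785), Add(13543, Rational(1, 61456))) = Mul(-33802, Rational(832298609, 61456)) = Rational(-14066678790709, 30728)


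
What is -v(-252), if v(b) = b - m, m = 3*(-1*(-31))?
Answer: 345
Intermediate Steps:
m = 93 (m = 3*31 = 93)
v(b) = -93 + b (v(b) = b - 1*93 = b - 93 = -93 + b)
-v(-252) = -(-93 - 252) = -1*(-345) = 345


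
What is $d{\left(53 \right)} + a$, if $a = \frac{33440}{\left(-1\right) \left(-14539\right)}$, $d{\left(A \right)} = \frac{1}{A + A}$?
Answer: $\frac{3559179}{1541134} \approx 2.3095$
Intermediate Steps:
$d{\left(A \right)} = \frac{1}{2 A}$
$a = \frac{33440}{14539} \approx 2.3$
$d{\left(53 \right)} + a = \frac{1}{2 \cdot 53} + \frac{33440}{14539} = \frac{1}{2} \cdot \frac{1}{53} + \frac{33440}{14539} = \frac{1}{106} + \frac{33440}{14539} = \frac{3559179}{1541134}$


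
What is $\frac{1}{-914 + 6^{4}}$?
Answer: $\frac{1}{382} \approx 0.0026178$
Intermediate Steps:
$\frac{1}{-914 + 6^{4}} = \frac{1}{-914 + 1296} = \frac{1}{382}$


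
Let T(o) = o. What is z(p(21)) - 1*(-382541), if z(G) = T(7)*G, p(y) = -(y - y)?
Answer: 382541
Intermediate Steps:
p(y) = 0 (p(y) = -1*0 = 0)
z(G) = 7*G
z(p(21)) - 1*(-382541) = 7*0 - 1*(-382541) = 0 + 382541 = 382541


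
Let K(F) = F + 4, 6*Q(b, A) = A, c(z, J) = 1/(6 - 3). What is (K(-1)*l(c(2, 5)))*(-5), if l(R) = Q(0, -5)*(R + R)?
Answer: 25/3 ≈ 8.3333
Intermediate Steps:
c(z, J) = ⅓ (c(z, J) = 1/3 = ⅓)
Q(b, A) = A/6
l(R) = -5*R/3 (l(R) = ((⅙)*(-5))*(R + R) = -5*R/3)
K(F) = 4 + F
(K(-1)*l(c(2, 5)))*(-5) = ((4 - 1)*(-5/3*⅓))*(-5) = (3*(-5/9))*(-5) = -5/3*(-5) = 25/3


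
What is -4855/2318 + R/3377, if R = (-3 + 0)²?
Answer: -16374473/7827886 ≈ -2.0918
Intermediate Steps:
R = 9 (R = (-3)² = 9)
-4855/2318 + R/3377 = -4855/2318 + 9/3377 = -16374473/7827886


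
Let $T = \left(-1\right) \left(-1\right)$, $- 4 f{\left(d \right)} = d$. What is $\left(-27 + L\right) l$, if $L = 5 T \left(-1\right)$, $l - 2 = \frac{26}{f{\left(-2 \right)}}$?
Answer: $-1728$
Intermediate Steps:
$f{\left(d \right)} = - \frac{d}{4}$
$T = 1$
$l = 54$ ($l = 2 + \frac{26}{\left(- \frac{1}{4}\right) \left(-2\right)} = 2 + 26 \frac{1}{\frac{1}{2}} = 2 + 26 \cdot 2 = 2 + 52 = 54$)
$L = -5$ ($L = 5 \cdot 1 \left(-1\right) = 5 \left(-1\right) = -5$)
$\left(-27 + L\right) l = \left(-27 - 5\right) 54 = \left(-32\right) 54 = -1728$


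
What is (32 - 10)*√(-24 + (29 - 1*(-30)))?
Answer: 22*√35 ≈ 130.15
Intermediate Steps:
(32 - 10)*√(-24 + (29 - 1*(-30))) = 22*√(-24 + (29 + 30)) = 22*√(-24 + 59) = 22*√35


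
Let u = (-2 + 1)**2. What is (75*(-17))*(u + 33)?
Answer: -43350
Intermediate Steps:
u = 1 (u = (-1)**2 = 1)
(75*(-17))*(u + 33) = (75*(-17))*(1 + 33) = -1275*34 = -43350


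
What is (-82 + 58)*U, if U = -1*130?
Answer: 3120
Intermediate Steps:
U = -130
(-82 + 58)*U = (-82 + 58)*(-130) = -24*(-130) = 3120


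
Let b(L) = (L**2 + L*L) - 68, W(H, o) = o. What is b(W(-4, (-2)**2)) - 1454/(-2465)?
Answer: -87286/2465 ≈ -35.410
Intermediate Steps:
b(L) = -68 + 2*L**2 (b(L) = (L**2 + L**2) - 68 = 2*L**2 - 68 = -68 + 2*L**2)
b(W(-4, (-2)**2)) - 1454/(-2465) = (-68 + 2*((-2)**2)**2) - 1454/(-2465) = (-68 + 2*4**2) - 1454*(-1)/2465 = (-68 + 2*16) - 1*(-1454/2465) = (-68 + 32) + 1454/2465 = -36 + 1454/2465 = -87286/2465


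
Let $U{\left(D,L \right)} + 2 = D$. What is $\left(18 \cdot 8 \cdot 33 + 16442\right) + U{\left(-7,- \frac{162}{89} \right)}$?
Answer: $21185$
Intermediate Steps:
$U{\left(D,L \right)} = -2 + D$
$\left(18 \cdot 8 \cdot 33 + 16442\right) + U{\left(-7,- \frac{162}{89} \right)} = \left(18 \cdot 8 \cdot 33 + 16442\right) - 9 = \left(144 \cdot 33 + 16442\right) - 9 = \left(4752 + 16442\right) - 9 = 21194 - 9 = 21185$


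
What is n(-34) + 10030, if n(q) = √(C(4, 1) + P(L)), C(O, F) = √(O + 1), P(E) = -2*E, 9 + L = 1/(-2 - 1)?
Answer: 10030 + √(168 + 9*√5)/3 ≈ 10035.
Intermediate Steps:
L = -28/3 (L = -9 + 1/(-2 - 1) = -9 + 1/(-3) = -9 - ⅓ = -28/3 ≈ -9.3333)
C(O, F) = √(1 + O)
n(q) = √(56/3 + √5) (n(q) = √(√(1 + 4) - 2*(-28/3)) = √(√5 + 56/3) = √(56/3 + √5))
n(-34) + 10030 = √(168 + 9*√5)/3 + 10030 = 10030 + √(168 + 9*√5)/3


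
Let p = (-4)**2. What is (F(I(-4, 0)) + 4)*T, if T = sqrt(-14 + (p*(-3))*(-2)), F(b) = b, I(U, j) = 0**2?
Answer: 4*sqrt(82) ≈ 36.222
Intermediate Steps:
p = 16
I(U, j) = 0
T = sqrt(82) (T = sqrt(-14 + (16*(-3))*(-2)) = sqrt(-14 - 48*(-2)) = sqrt(-14 + 96) = sqrt(82) ≈ 9.0554)
(F(I(-4, 0)) + 4)*T = (0 + 4)*sqrt(82) = 4*sqrt(82)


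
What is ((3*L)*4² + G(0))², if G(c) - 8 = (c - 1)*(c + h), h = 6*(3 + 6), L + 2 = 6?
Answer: 21316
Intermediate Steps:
L = 4 (L = -2 + 6 = 4)
h = 54 (h = 6*9 = 54)
G(c) = 8 + (-1 + c)*(54 + c) (G(c) = 8 + (c - 1)*(c + 54) = 8 + (-1 + c)*(54 + c))
((3*L)*4² + G(0))² = ((3*4)*4² + (-46 + 0² + 53*0))² = (12*16 + (-46 + 0 + 0))² = (192 - 46)² = 146² = 21316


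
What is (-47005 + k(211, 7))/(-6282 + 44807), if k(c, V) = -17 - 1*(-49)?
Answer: -46973/38525 ≈ -1.2193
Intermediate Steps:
k(c, V) = 32 (k(c, V) = -17 + 49 = 32)
(-47005 + k(211, 7))/(-6282 + 44807) = (-47005 + 32)/(-6282 + 44807) = -46973/38525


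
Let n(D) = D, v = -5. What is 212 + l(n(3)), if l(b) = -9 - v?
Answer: 208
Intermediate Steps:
l(b) = -4 (l(b) = -9 - 1*(-5) = -9 + 5 = -4)
212 + l(n(3)) = 212 - 4 = 208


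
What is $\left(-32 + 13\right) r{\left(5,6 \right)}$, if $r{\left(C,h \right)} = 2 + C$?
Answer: $-133$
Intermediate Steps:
$\left(-32 + 13\right) r{\left(5,6 \right)} = \left(-32 + 13\right) \left(2 + 5\right) = \left(-19\right) 7 = -133$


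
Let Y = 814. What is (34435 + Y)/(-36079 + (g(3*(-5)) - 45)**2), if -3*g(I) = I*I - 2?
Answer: -317241/196547 ≈ -1.6141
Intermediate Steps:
g(I) = 2/3 - I**2/3 (g(I) = -(I*I - 2)/3 = -(I**2 - 2)/3 = -(-2 + I**2)/3 = 2/3 - I**2/3)
(34435 + Y)/(-36079 + (g(3*(-5)) - 45)**2) = (34435 + 814)/(-36079 + ((2/3 - (3*(-5))**2/3) - 45)**2) = 35249/(-36079 + ((2/3 - 1/3*(-15)**2) - 45)**2) = 35249/(-36079 + ((2/3 - 1/3*225) - 45)**2) = 35249/(-36079 + ((2/3 - 75) - 45)**2) = 35249/(-36079 + (-223/3 - 45)**2) = 35249/(-36079 + (-358/3)**2) = 35249/(-36079 + 128164/9) = 35249/(-196547/9) = 35249*(-9/196547) = -317241/196547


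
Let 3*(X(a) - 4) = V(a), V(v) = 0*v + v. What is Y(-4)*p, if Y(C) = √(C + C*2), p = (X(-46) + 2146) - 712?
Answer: 8536*I*√3/3 ≈ 4928.3*I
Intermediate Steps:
V(v) = v (V(v) = 0 + v = v)
X(a) = 4 + a/3
p = 4268/3 (p = ((4 + (⅓)*(-46)) + 2146) - 712 = ((4 - 46/3) + 2146) - 712 = (-34/3 + 2146) - 712 = 6404/3 - 712 = 4268/3 ≈ 1422.7)
Y(C) = √3*√C (Y(C) = √(C + 2*C) = √(3*C) = √3*√C)
Y(-4)*p = (√3*√(-4))*(4268/3) = (√3*(2*I))*(4268/3) = (2*I*√3)*(4268/3) = 8536*I*√3/3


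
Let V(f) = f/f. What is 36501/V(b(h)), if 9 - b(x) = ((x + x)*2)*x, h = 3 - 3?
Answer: 36501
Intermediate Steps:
h = 0
b(x) = 9 - 4*x² (b(x) = 9 - (x + x)*2*x = 9 - (2*x)*2*x = 9 - 4*x*x = 9 - 4*x²)
V(f) = 1
36501/V(b(h)) = 36501/1 = 36501*1 = 36501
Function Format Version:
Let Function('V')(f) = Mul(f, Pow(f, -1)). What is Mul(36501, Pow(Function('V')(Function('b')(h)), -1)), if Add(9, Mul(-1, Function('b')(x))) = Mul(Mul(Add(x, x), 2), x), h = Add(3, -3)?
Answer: 36501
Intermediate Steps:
h = 0
Function('b')(x) = Add(9, Mul(-4, Pow(x, 2))) (Function('b')(x) = Add(9, Mul(-1, Mul(Mul(Add(x, x), 2), x))) = Add(9, Mul(-1, Mul(Mul(Mul(2, x), 2), x))) = Add(9, Mul(-1, Mul(Mul(4, x), x))) = Add(9, Mul(-1, Mul(4, Pow(x, 2)))) = Add(9, Mul(-4, Pow(x, 2))))
Function('V')(f) = 1
Mul(36501, Pow(Function('V')(Function('b')(h)), -1)) = Mul(36501, Pow(1, -1)) = Mul(36501, 1) = 36501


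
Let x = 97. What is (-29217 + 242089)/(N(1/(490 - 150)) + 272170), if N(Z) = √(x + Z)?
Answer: 19698706561600/25186012993019 - 425744*√2803385/25186012993019 ≈ 0.78210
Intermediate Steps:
N(Z) = √(97 + Z)
(-29217 + 242089)/(N(1/(490 - 150)) + 272170) = (-29217 + 242089)/(√(97 + 1/(490 - 150)) + 272170) = 212872/(√(97 + 1/340) + 272170) = 212872/(√(32981/340) + 272170) = 212872/(√2803385/170 + 272170) = 212872/(272170 + √2803385/170)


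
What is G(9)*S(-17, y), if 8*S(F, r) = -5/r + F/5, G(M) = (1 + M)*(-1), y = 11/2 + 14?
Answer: 713/156 ≈ 4.5705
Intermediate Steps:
y = 39/2 (y = 11*(½) + 14 = 11/2 + 14 = 39/2 ≈ 19.500)
G(M) = -1 - M
S(F, r) = -5/(8*r) + F/40 (S(F, r) = (-5/r + F/5)/8 = -5/(8*r) + F/40)
G(9)*S(-17, y) = (-1 - 1*9)*((-25 - 17*39/2)/(40*(39/2))) = (-1 - 9)*((1/40)*(2/39)*(-25 - 663/2)) = -2*(-713)/(4*39*2) = -10*(-713/1560) = 713/156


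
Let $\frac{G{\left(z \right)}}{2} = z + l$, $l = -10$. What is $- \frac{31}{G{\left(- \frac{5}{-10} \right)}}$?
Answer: $\frac{31}{19} \approx 1.6316$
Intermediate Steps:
$G{\left(z \right)} = -20 + 2 z$ ($G{\left(z \right)} = 2 \left(z - 10\right) = 2 \left(-10 + z\right) = -20 + 2 z$)
$- \frac{31}{G{\left(- \frac{5}{-10} \right)}} = - \frac{31}{-20 + 2 \left(- \frac{5}{-10}\right)} = - \frac{31}{-20 + 2 \left(\left(-5\right) \left(- \frac{1}{10}\right)\right)} = - \frac{31}{-20 + 2 \cdot \frac{1}{2}} = - \frac{31}{-20 + 1} = - \frac{31}{-19} = \left(-31\right) \left(- \frac{1}{19}\right) = \frac{31}{19}$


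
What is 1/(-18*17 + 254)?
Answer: -1/52 ≈ -0.019231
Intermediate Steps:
1/(-18*17 + 254) = 1/(-306 + 254) = 1/(-52) = -1/52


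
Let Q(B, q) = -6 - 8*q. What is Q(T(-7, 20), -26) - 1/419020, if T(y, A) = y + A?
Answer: 84642039/419020 ≈ 202.00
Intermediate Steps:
T(y, A) = A + y
Q(T(-7, 20), -26) - 1/419020 = (-6 - 8*(-26)) - 1/419020 = (-6 + 208) - 1*1/419020 = 202 - 1/419020 = 84642039/419020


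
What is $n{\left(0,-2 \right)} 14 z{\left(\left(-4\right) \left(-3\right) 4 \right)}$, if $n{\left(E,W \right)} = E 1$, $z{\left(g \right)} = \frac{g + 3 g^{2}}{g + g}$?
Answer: $0$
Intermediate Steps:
$z{\left(g \right)} = \frac{g + 3 g^{2}}{2 g}$
$n{\left(E,W \right)} = E$
$n{\left(0,-2 \right)} 14 z{\left(\left(-4\right) \left(-3\right) 4 \right)} = 0 \cdot 14 \left(\frac{1}{2} + \frac{3 \left(-4\right) \left(-3\right) 4}{2}\right) = 0 \left(\frac{1}{2} + \frac{3 \cdot 12 \cdot 4}{2}\right) = 0 \left(\frac{1}{2} + \frac{3}{2} \cdot 48\right) = 0 \left(\frac{1}{2} + 72\right) = 0 \cdot \frac{145}{2} = 0$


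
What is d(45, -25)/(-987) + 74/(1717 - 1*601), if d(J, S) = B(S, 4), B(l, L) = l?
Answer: 16823/183582 ≈ 0.091637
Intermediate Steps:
d(J, S) = S
d(45, -25)/(-987) + 74/(1717 - 1*601) = -25/(-987) + 74/(1717 - 1*601) = -25*(-1/987) + 74/(1717 - 601) = 25/987 + 74/1116 = 25/987 + 74*(1/1116) = 25/987 + 37/558 = 16823/183582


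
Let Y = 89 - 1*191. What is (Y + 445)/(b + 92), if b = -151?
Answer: -343/59 ≈ -5.8136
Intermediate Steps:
Y = -102 (Y = 89 - 191 = -102)
(Y + 445)/(b + 92) = (-102 + 445)/(-151 + 92) = 343/(-59) = 343*(-1/59) = -343/59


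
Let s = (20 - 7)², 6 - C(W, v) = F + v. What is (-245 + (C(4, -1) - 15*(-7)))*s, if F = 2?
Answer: -22815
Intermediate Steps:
C(W, v) = 4 - v (C(W, v) = 6 - (2 + v) = 6 + (-2 - v) = 4 - v)
s = 169 (s = 13² = 169)
(-245 + (C(4, -1) - 15*(-7)))*s = (-245 + ((4 - 1*(-1)) - 15*(-7)))*169 = (-245 + ((4 + 1) + 105))*169 = (-245 + (5 + 105))*169 = (-245 + 110)*169 = -135*169 = -22815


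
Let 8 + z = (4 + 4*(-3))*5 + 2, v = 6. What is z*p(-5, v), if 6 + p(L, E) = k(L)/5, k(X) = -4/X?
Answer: 6716/25 ≈ 268.64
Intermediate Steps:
z = -46 (z = -8 + ((4 + 4*(-3))*5 + 2) = -8 + ((4 - 12)*5 + 2) = -8 + (-8*5 + 2) = -8 + (-40 + 2) = -8 - 38 = -46)
p(L, E) = -6 - 4/(5*L) (p(L, E) = -6 - 4/L/5 = -6 - 4/L*(⅕) = -6 - 4/(5*L))
z*p(-5, v) = -46*(-6 - ⅘/(-5)) = -46*(-6 - ⅘*(-⅕)) = -46*(-6 + 4/25) = -46*(-146/25) = 6716/25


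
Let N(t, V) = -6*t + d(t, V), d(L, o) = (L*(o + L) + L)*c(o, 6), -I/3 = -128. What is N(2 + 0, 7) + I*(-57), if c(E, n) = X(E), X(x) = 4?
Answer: -21820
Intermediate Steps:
I = 384 (I = -3*(-128) = 384)
c(E, n) = 4
d(L, o) = 4*L + 4*L*(L + o) (d(L, o) = (L*(o + L) + L)*4 = (L*(L + o) + L)*4 = (L + L*(L + o))*4 = 4*L + 4*L*(L + o))
N(t, V) = -6*t + 4*t*(1 + V + t) (N(t, V) = -6*t + 4*t*(1 + t + V) = -6*t + 4*t*(1 + V + t))
N(2 + 0, 7) + I*(-57) = 2*(2 + 0)*(-1 + 2*7 + 2*(2 + 0)) + 384*(-57) = 2*2*(-1 + 14 + 2*2) - 21888 = 2*2*(-1 + 14 + 4) - 21888 = 2*2*17 - 21888 = 68 - 21888 = -21820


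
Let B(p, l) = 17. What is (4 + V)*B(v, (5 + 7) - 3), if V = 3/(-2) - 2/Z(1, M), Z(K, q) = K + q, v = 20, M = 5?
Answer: 221/6 ≈ 36.833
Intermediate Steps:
V = -11/6 (V = 3/(-2) - 2/(1 + 5) = 3*(-1/2) - 2/6 = -3/2 - 2*1/6 = -3/2 - 1/3 = -11/6 ≈ -1.8333)
(4 + V)*B(v, (5 + 7) - 3) = (4 - 11/6)*17 = (13/6)*17 = 221/6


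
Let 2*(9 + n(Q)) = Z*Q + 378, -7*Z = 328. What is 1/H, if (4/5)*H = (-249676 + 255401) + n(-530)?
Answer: 28/641275 ≈ 4.3663e-5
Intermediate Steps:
Z = -328/7 (Z = -⅐*328 = -328/7 ≈ -46.857)
n(Q) = 180 - 164*Q/7 (n(Q) = -9 + (-328*Q/7 + 378)/2 = -9 + (378 - 328*Q/7)/2 = -9 + (189 - 164*Q/7) = 180 - 164*Q/7)
H = 641275/28 (H = 5*((-249676 + 255401) + (180 - 164/7*(-530)))/4 = 5*(5725 + (180 + 86920/7))/4 = 5*(5725 + 88180/7)/4 = (5/4)*(128255/7) = 641275/28 ≈ 22903.)
1/H = 1/(641275/28) = 28/641275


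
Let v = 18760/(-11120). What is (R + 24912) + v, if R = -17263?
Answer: 2125953/278 ≈ 7647.3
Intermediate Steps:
v = -469/278 (v = 18760*(-1/11120) = -469/278 ≈ -1.6870)
(R + 24912) + v = (-17263 + 24912) - 469/278 = 7649 - 469/278 = 2125953/278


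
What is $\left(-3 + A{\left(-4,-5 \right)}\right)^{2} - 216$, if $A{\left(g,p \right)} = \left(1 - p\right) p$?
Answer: $873$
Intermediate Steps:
$A{\left(g,p \right)} = p \left(1 - p\right)$
$\left(-3 + A{\left(-4,-5 \right)}\right)^{2} - 216 = \left(-3 - 5 \left(1 - -5\right)\right)^{2} - 216 = \left(-3 - 5 \left(1 + 5\right)\right)^{2} - 216 = \left(-3 - 30\right)^{2} - 216 = \left(-33\right)^{2} - 216 = 1089 - 216 = 873$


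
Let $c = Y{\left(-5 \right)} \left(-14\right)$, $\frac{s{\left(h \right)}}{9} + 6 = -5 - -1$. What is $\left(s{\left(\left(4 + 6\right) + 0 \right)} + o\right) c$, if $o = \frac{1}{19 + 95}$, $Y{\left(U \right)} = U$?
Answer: $- \frac{359065}{57} \approx -6299.4$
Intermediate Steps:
$s{\left(h \right)} = -90$ ($s{\left(h \right)} = -54 + 9 \left(-5 - -1\right) = -54 + 9 \left(-5 + 1\right) = -54 + 9 \left(-4\right) = -54 - 36 = -90$)
$c = 70$ ($c = \left(-5\right) \left(-14\right) = 70$)
$o = \frac{1}{114} \approx 0.0087719$
$\left(s{\left(\left(4 + 6\right) + 0 \right)} + o\right) c = \left(-90 + \frac{1}{114}\right) 70 = \left(- \frac{10259}{114}\right) 70 = - \frac{359065}{57}$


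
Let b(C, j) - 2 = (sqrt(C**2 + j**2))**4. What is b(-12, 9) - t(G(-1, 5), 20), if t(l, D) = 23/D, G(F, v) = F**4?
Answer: 1012517/20 ≈ 50626.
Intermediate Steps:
b(C, j) = 2 + (C**2 + j**2)**2 (b(C, j) = 2 + (sqrt(C**2 + j**2))**4 = 2 + (C**2 + j**2)**2)
b(-12, 9) - t(G(-1, 5), 20) = (2 + ((-12)**2 + 9**2)**2) - 23/20 = (2 + (144 + 81)**2) - 23/20 = (2 + 225**2) - 1*23/20 = (2 + 50625) - 23/20 = 50627 - 23/20 = 1012517/20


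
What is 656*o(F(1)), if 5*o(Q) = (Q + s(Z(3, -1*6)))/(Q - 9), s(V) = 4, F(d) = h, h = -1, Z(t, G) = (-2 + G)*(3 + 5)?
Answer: -984/25 ≈ -39.360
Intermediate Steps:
Z(t, G) = -16 + 8*G (Z(t, G) = (-2 + G)*8 = -16 + 8*G)
F(d) = -1
o(Q) = (4 + Q)/(5*(-9 + Q)) (o(Q) = ((Q + 4)/(Q - 9))/5 = ((4 + Q)/(-9 + Q))/5 = (4 + Q)/(5*(-9 + Q)))
656*o(F(1)) = 656*((4 - 1)/(5*(-9 - 1))) = 656*((⅕)*3/(-10)) = 656*((⅕)*(-⅒)*3) = 656*(-3/50) = -984/25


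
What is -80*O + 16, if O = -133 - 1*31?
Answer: 13136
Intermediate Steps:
O = -164 (O = -133 - 31 = -164)
-80*O + 16 = -80*(-164) + 16 = 13120 + 16 = 13136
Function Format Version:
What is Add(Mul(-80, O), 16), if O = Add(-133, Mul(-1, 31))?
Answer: 13136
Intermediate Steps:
O = -164 (O = Add(-133, -31) = -164)
Add(Mul(-80, O), 16) = Add(Mul(-80, -164), 16) = Add(13120, 16) = 13136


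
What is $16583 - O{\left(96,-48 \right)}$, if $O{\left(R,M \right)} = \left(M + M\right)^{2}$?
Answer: $7367$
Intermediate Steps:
$O{\left(R,M \right)} = 4 M^{2}$ ($O{\left(R,M \right)} = \left(2 M\right)^{2} = 4 M^{2}$)
$16583 - O{\left(96,-48 \right)} = 16583 - 4 \left(-48\right)^{2} = 16583 - 4 \cdot 2304 = 16583 - 9216 = 7367$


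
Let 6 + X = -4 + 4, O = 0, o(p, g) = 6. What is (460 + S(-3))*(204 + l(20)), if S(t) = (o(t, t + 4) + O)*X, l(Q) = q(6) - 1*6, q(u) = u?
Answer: 86496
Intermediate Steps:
l(Q) = 0 (l(Q) = 6 - 1*6 = 6 - 6 = 0)
X = -6 (X = -6 + (-4 + 4) = -6 + 0 = -6)
S(t) = -36 (S(t) = (6 + 0)*(-6) = 6*(-6) = -36)
(460 + S(-3))*(204 + l(20)) = (460 - 36)*(204 + 0) = 424*204 = 86496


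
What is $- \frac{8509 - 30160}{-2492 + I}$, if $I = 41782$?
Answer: $\frac{21651}{39290} \approx 0.55106$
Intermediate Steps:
$- \frac{8509 - 30160}{-2492 + I} = - \frac{8509 - 30160}{-2492 + 41782} = - \frac{-21651}{39290} = \left(-1\right) \left(- \frac{21651}{39290}\right) = \frac{21651}{39290}$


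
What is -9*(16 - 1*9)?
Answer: -63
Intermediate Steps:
-9*(16 - 1*9) = -9*(16 - 9) = -9*7 = -63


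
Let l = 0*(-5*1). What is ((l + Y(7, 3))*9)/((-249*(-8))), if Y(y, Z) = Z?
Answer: 9/664 ≈ 0.013554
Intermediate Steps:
l = 0 (l = 0*(-5) = 0)
((l + Y(7, 3))*9)/((-249*(-8))) = ((0 + 3)*9)/((-249*(-8))) = (3*9)/1992 = 27*(1/1992) = 9/664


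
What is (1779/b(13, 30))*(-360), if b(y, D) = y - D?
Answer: 640440/17 ≈ 37673.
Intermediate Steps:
(1779/b(13, 30))*(-360) = (1779/(13 - 1*30))*(-360) = (1779/(13 - 30))*(-360) = (1779/(-17))*(-360) = (1779*(-1/17))*(-360) = -1779/17*(-360) = 640440/17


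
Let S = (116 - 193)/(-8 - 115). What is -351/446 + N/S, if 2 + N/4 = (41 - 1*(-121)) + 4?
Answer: 35959821/34342 ≈ 1047.1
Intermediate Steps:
N = 656 (N = -8 + 4*((41 - 1*(-121)) + 4) = -8 + 4*((41 + 121) + 4) = -8 + 4*(162 + 4) = -8 + 4*166 = -8 + 664 = 656)
S = 77/123 (S = -77/(-123) = -77*(-1/123) = 77/123 ≈ 0.62602)
-351/446 + N/S = -351/446 + 656/(77/123) = -351*1/446 + 656*(123/77) = -351/446 + 80688/77 = 35959821/34342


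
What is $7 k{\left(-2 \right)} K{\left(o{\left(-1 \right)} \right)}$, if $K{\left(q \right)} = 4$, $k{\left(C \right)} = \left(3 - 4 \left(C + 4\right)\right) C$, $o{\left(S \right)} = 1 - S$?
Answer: $280$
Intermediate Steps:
$k{\left(C \right)} = C \left(-13 - 4 C\right)$ ($k{\left(C \right)} = \left(3 - 4 \left(4 + C\right)\right) C = \left(3 - \left(16 + 4 C\right)\right) C = \left(-13 - 4 C\right) C = C \left(-13 - 4 C\right)$)
$7 k{\left(-2 \right)} K{\left(o{\left(-1 \right)} \right)} = 7 \left(\left(-1\right) \left(-2\right) \left(13 + 4 \left(-2\right)\right)\right) 4 = 7 \left(\left(-1\right) \left(-2\right) \left(13 - 8\right)\right) 4 = 7 \left(\left(-1\right) \left(-2\right) 5\right) 4 = 7 \cdot 10 \cdot 4 = 70 \cdot 4 = 280$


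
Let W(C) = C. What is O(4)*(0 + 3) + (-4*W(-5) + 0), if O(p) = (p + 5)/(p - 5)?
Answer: -7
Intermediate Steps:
O(p) = (5 + p)/(-5 + p)
O(4)*(0 + 3) + (-4*W(-5) + 0) = ((5 + 4)/(-5 + 4))*(0 + 3) + (-4*(-5) + 0) = (9/(-1))*3 + (20 + 0) = -1*9*3 + 20 = -9*3 + 20 = -27 + 20 = -7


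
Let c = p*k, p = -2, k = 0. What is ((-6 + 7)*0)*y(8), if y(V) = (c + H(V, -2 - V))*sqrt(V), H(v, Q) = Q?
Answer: 0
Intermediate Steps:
c = 0 (c = -2*0 = 0)
y(V) = sqrt(V)*(-2 - V) (y(V) = (0 + (-2 - V))*sqrt(V) = (-2 - V)*sqrt(V) = sqrt(V)*(-2 - V))
((-6 + 7)*0)*y(8) = ((-6 + 7)*0)*(sqrt(8)*(-2 - 1*8)) = (1*0)*((2*sqrt(2))*(-2 - 8)) = 0*((2*sqrt(2))*(-10)) = 0*(-20*sqrt(2)) = 0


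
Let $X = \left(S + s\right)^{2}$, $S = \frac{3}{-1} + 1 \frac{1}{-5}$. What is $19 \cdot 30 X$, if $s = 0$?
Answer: $\frac{29184}{5} \approx 5836.8$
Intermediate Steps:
$S = - \frac{16}{5}$ ($S = 3 \left(-1\right) + 1 \left(- \frac{1}{5}\right) = -3 - \frac{1}{5} = - \frac{16}{5} \approx -3.2$)
$X = \frac{256}{25}$ ($X = \left(- \frac{16}{5} + 0\right)^{2} = \left(- \frac{16}{5}\right)^{2} = \frac{256}{25} \approx 10.24$)
$19 \cdot 30 X = 19 \cdot 30 \cdot \frac{256}{25} = 570 \cdot \frac{256}{25} = \frac{29184}{5}$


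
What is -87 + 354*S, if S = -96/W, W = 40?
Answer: -4683/5 ≈ -936.60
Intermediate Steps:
S = -12/5 (S = -96/40 = -96*1/40 = -12/5 ≈ -2.4000)
-87 + 354*S = -87 + 354*(-12/5) = -87 - 4248/5 = -4683/5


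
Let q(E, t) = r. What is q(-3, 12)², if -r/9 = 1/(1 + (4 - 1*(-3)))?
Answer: 81/64 ≈ 1.2656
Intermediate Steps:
r = -9/8 (r = -9/(1 + (4 - 1*(-3))) = -9/(1 + (4 + 3)) = -9/(1 + 7) = -9/8 ≈ -1.1250)
q(E, t) = -9/8
q(-3, 12)² = (-9/8)² = 81/64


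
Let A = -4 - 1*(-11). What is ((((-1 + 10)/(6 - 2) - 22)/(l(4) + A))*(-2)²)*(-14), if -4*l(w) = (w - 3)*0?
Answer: 158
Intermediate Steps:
A = 7 (A = -4 + 11 = 7)
l(w) = 0 (l(w) = -(w - 3)*0/4 = -(-3 + w)*0/4 = -¼*0 = 0)
((((-1 + 10)/(6 - 2) - 22)/(l(4) + A))*(-2)²)*(-14) = ((((-1 + 10)/(6 - 2) - 22)/(0 + 7))*(-2)²)*(-14) = (((9/4 - 22)/7)*4)*(-14) = (((9*(¼) - 22)*(⅐))*4)*(-14) = (((9/4 - 22)*(⅐))*4)*(-14) = (-79/4*⅐*4)*(-14) = -79/28*4*(-14) = -79/7*(-14) = 158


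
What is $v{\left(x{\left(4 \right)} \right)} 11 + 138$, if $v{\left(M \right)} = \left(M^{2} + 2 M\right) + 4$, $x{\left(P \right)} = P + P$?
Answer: $1062$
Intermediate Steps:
$x{\left(P \right)} = 2 P$
$v{\left(M \right)} = 4 + M^{2} + 2 M$
$v{\left(x{\left(4 \right)} \right)} 11 + 138 = \left(4 + \left(2 \cdot 4\right)^{2} + 2 \cdot 2 \cdot 4\right) 11 + 138 = \left(4 + 8^{2} + 2 \cdot 8\right) 11 + 138 = \left(4 + 64 + 16\right) 11 + 138 = 84 \cdot 11 + 138 = 924 + 138 = 1062$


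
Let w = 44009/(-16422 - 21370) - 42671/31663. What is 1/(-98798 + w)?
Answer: -1196608096/118225492748007 ≈ -1.0121e-5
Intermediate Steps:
w = -3006079399/1196608096 (w = 44009/(-37792) - 42671*1/31663 = 44009*(-1/37792) - 42671/31663 = -44009/37792 - 42671/31663 = -3006079399/1196608096 ≈ -2.5122)
1/(-98798 + w) = 1/(-98798 - 3006079399/1196608096) = 1/(-118225492748007/1196608096) = -1196608096/118225492748007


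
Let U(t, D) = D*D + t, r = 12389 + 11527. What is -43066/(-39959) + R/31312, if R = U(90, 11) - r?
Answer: 401254497/1251196208 ≈ 0.32070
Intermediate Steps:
r = 23916
U(t, D) = t + D**2 (U(t, D) = D**2 + t = t + D**2)
R = -23705 (R = (90 + 11**2) - 1*23916 = (90 + 121) - 23916 = 211 - 23916 = -23705)
-43066/(-39959) + R/31312 = -43066/(-39959) - 23705/31312 = -43066*(-1/39959) - 23705*1/31312 = 43066/39959 - 23705/31312 = 401254497/1251196208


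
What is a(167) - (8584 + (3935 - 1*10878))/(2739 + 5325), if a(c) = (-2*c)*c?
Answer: -149931811/2688 ≈ -55778.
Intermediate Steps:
a(c) = -2*c**2
a(167) - (8584 + (3935 - 1*10878))/(2739 + 5325) = -2*167**2 - (8584 + (3935 - 1*10878))/(2739 + 5325) = -2*27889 - (8584 + (3935 - 10878))/8064 = -55778 - (8584 - 6943)/8064 = -55778 - 1641/8064 = -55778 - 1*547/2688 = -55778 - 547/2688 = -149931811/2688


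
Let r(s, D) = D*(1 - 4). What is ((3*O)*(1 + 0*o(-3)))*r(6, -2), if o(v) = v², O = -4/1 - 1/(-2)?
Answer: -63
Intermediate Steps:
O = -7/2 (O = -4*1 - 1*(-½) = -4 + ½ = -7/2 ≈ -3.5000)
r(s, D) = -3*D (r(s, D) = D*(-3) = -3*D)
((3*O)*(1 + 0*o(-3)))*r(6, -2) = ((3*(-7/2))*(1 + 0*(-3)²))*(-3*(-2)) = -21*(1 + 0*9)/2*6 = -21*(1 + 0)/2*6 = -21/2*1*6 = -21/2*6 = -63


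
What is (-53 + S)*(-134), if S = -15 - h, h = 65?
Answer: 17822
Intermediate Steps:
S = -80 (S = -15 - 1*65 = -15 - 65 = -80)
(-53 + S)*(-134) = (-53 - 80)*(-134) = -133*(-134) = 17822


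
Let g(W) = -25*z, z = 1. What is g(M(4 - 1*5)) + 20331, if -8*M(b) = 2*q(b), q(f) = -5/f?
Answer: 20306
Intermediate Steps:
M(b) = 5/(4*b) (M(b) = -(-5/b)/4 = -(-5)/(4*b) = 5/(4*b))
g(W) = -25 (g(W) = -25*1 = -25)
g(M(4 - 1*5)) + 20331 = -25 + 20331 = 20306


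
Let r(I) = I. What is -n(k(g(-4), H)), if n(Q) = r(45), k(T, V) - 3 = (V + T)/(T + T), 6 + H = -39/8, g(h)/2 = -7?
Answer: -45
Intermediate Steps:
g(h) = -14 (g(h) = 2*(-7) = -14)
H = -87/8 (H = -6 - 39/8 = -87/8 ≈ -10.875)
k(T, V) = 3 + (T + V)/(2*T) (k(T, V) = 3 + (V + T)/(T + T) = 3 + (T + V)/((2*T)) = 3 + (T + V)*(1/(2*T)) = 3 + (T + V)/(2*T))
n(Q) = 45
-n(k(g(-4), H)) = -1*45 = -45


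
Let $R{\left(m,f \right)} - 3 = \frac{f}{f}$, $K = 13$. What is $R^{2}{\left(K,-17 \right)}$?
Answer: $16$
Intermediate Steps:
$R{\left(m,f \right)} = 4$ ($R{\left(m,f \right)} = 3 + \frac{f}{f} = 3 + 1 = 4$)
$R^{2}{\left(K,-17 \right)} = 4^{2} = 16$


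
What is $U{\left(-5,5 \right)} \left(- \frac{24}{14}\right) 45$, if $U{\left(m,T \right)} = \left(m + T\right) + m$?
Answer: $\frac{2700}{7} \approx 385.71$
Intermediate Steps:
$U{\left(m,T \right)} = T + 2 m$ ($U{\left(m,T \right)} = \left(T + m\right) + m = T + 2 m$)
$U{\left(-5,5 \right)} \left(- \frac{24}{14}\right) 45 = \left(5 + 2 \left(-5\right)\right) \left(- \frac{24}{14}\right) 45 = \left(5 - 10\right) \left(\left(-24\right) \frac{1}{14}\right) 45 = \left(-5\right) \left(- \frac{12}{7}\right) 45 = \frac{60}{7} \cdot 45 = \frac{2700}{7}$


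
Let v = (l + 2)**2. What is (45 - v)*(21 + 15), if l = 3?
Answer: 720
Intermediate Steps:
v = 25 (v = (3 + 2)**2 = 5**2 = 25)
(45 - v)*(21 + 15) = (45 - 1*25)*(21 + 15) = (45 - 25)*36 = 20*36 = 720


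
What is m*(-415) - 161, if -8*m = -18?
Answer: -4379/4 ≈ -1094.8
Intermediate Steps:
m = 9/4 (m = -⅛*(-18) = 9/4 ≈ 2.2500)
m*(-415) - 161 = (9/4)*(-415) - 161 = -3735/4 - 161 = -4379/4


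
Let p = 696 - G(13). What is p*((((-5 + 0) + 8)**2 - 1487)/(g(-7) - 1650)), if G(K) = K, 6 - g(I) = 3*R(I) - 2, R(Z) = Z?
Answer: 1009474/1621 ≈ 622.75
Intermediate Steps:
g(I) = 8 - 3*I (g(I) = 6 - (3*I - 2) = 6 - (-2 + 3*I) = 6 + (2 - 3*I) = 8 - 3*I)
p = 683 (p = 696 - 1*13 = 696 - 13 = 683)
p*((((-5 + 0) + 8)**2 - 1487)/(g(-7) - 1650)) = 683*((((-5 + 0) + 8)**2 - 1487)/((8 - 3*(-7)) - 1650)) = 683*(((-5 + 8)**2 - 1487)/((8 + 21) - 1650)) = 683*((3**2 - 1487)/(29 - 1650)) = 683*((9 - 1487)/(-1621)) = 683*(-1478*(-1/1621)) = 683*(1478/1621) = 1009474/1621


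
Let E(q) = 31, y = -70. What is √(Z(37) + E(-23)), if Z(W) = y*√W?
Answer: √(31 - 70*√37) ≈ 19.869*I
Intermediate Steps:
Z(W) = -70*√W
√(Z(37) + E(-23)) = √(-70*√37 + 31) = √(31 - 70*√37)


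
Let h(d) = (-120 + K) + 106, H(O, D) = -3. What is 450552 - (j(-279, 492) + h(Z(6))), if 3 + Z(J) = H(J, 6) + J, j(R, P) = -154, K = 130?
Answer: 450590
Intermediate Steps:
Z(J) = -6 + J (Z(J) = -3 + (-3 + J) = -6 + J)
h(d) = 116 (h(d) = (-120 + 130) + 106 = 10 + 106 = 116)
450552 - (j(-279, 492) + h(Z(6))) = 450552 - (-154 + 116) = 450552 - 1*(-38) = 450552 + 38 = 450590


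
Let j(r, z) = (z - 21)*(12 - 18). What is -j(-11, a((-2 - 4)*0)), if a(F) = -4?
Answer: -150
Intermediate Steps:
j(r, z) = 126 - 6*z (j(r, z) = (-21 + z)*(-6) = 126 - 6*z)
-j(-11, a((-2 - 4)*0)) = -(126 - 6*(-4)) = -(126 + 24) = -1*150 = -150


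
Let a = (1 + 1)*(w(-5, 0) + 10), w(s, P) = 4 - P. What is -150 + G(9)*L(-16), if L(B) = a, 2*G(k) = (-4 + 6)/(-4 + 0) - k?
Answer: -283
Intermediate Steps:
a = 28 (a = (1 + 1)*((4 - 1*0) + 10) = 2*((4 + 0) + 10) = 2*(4 + 10) = 2*14 = 28)
G(k) = -¼ - k/2 (G(k) = ((-4 + 6)/(-4 + 0) - k)/2 = (2/(-4) - k)/2 = (2*(-¼) - k)/2 = (-½ - k)/2 = -¼ - k/2)
L(B) = 28
-150 + G(9)*L(-16) = -150 + (-¼ - ½*9)*28 = -150 + (-¼ - 9/2)*28 = -150 - 19/4*28 = -150 - 133 = -283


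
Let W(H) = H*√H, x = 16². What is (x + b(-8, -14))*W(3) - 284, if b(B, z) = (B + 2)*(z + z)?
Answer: -284 + 1272*√3 ≈ 1919.2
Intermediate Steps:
b(B, z) = 2*z*(2 + B) (b(B, z) = (2 + B)*(2*z) = 2*z*(2 + B))
x = 256
W(H) = H^(3/2)
(x + b(-8, -14))*W(3) - 284 = (256 + 2*(-14)*(2 - 8))*3^(3/2) - 284 = (256 + 2*(-14)*(-6))*(3*√3) - 284 = (256 + 168)*(3*√3) - 284 = 424*(3*√3) - 284 = 1272*√3 - 284 = -284 + 1272*√3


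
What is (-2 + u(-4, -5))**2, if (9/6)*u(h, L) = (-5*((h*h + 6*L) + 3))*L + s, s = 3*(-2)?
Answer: 322624/9 ≈ 35847.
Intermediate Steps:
s = -6
u(h, L) = -4 + 2*L*(-15 - 30*L - 5*h**2)/3 (u(h, L) = 2*((-5*((h*h + 6*L) + 3))*L - 6)/3 = 2*((-5*((h**2 + 6*L) + 3))*L - 6)/3 = 2*((-5*(3 + h**2 + 6*L))*L - 6)/3 = 2*((-15 - 30*L - 5*h**2)*L - 6)/3 = 2*(L*(-15 - 30*L - 5*h**2) - 6)/3 = 2*(-6 + L*(-15 - 30*L - 5*h**2))/3 = -4 + 2*L*(-15 - 30*L - 5*h**2)/3)
(-2 + u(-4, -5))**2 = (-2 + (-4 - 20*(-5)**2 - 10*(-5) - 10/3*(-5)*(-4)**2))**2 = (-2 + (-4 - 20*25 + 50 - 10/3*(-5)*16))**2 = (-2 + (-4 - 500 + 50 + 800/3))**2 = (-2 - 562/3)**2 = (-568/3)**2 = 322624/9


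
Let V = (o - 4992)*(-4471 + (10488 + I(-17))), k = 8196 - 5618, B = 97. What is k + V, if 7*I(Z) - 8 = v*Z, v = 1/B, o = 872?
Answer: -16833813778/679 ≈ -2.4792e+7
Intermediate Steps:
k = 2578
v = 1/97 ≈ 0.010309
I(Z) = 8/7 + Z/679 (I(Z) = 8/7 + (Z/97)/7 = 8/7 + Z/679)
V = -16835564240/679 (V = (872 - 4992)*(-4471 + (10488 + (8/7 + (1/679)*(-17)))) = -4120*(-4471 + (10488 + (8/7 - 17/679))) = -4120*(-4471 + (10488 + 759/679)) = -4120*(-4471 + 7122111/679) = -4120*4086302/679 = -16835564240/679 ≈ -2.4795e+7)
k + V = 2578 - 16835564240/679 = -16833813778/679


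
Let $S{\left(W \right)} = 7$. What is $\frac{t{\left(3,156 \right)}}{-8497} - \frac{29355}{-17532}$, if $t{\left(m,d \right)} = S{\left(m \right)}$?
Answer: $\frac{83102237}{49656468} \approx 1.6735$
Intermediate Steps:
$t{\left(m,d \right)} = 7$
$\frac{t{\left(3,156 \right)}}{-8497} - \frac{29355}{-17532} = \frac{7}{-8497} - \frac{29355}{-17532} = 7 \left(- \frac{1}{8497}\right) - - \frac{9785}{5844} = - \frac{7}{8497} + \frac{9785}{5844} = \frac{83102237}{49656468}$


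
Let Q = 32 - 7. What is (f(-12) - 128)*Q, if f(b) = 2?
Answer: -3150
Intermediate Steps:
Q = 25
(f(-12) - 128)*Q = (2 - 128)*25 = -126*25 = -3150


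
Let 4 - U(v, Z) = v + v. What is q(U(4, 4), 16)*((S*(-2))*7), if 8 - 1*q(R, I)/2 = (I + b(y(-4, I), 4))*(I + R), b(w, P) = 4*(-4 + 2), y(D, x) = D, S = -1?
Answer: -2464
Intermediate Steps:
U(v, Z) = 4 - 2*v (U(v, Z) = 4 - (v + v) = 4 - 2*v)
b(w, P) = -8 (b(w, P) = 4*(-2) = -8)
q(R, I) = 16 - 2*(-8 + I)*(I + R) (q(R, I) = 16 - 2*(I - 8)*(I + R) = 16 - 2*(-8 + I)*(I + R))
q(U(4, 4), 16)*((S*(-2))*7) = (16 - 2*16**2 + 16*16 + 16*(4 - 2*4) - 2*16*(4 - 2*4))*(-1*(-2)*7) = (16 - 2*256 + 256 + 16*(4 - 8) - 2*16*(4 - 8))*(2*7) = (16 - 512 + 256 + 16*(-4) - 2*16*(-4))*14 = (16 - 512 + 256 - 64 + 128)*14 = -176*14 = -2464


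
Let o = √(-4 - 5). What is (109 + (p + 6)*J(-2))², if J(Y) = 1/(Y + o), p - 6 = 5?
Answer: 1910088/169 - 141066*I/169 ≈ 11302.0 - 834.71*I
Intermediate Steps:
p = 11 (p = 6 + 5 = 11)
o = 3*I (o = √(-9) = 3*I ≈ 3.0*I)
J(Y) = 1/(Y + 3*I)
(109 + (p + 6)*J(-2))² = (109 + (11 + 6)/(-2 + 3*I))² = (109 + 17*((-2 - 3*I)/13))² = (109 + 17*(-2 - 3*I)/13)²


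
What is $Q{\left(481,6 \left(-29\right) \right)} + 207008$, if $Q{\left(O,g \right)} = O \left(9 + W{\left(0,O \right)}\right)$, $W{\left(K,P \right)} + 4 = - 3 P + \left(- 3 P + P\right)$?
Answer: $-947392$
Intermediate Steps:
$W{\left(K,P \right)} = -4 - 5 P$ ($W{\left(K,P \right)} = -4 + \left(- 3 P + \left(- 3 P + P\right)\right) = -4 - 5 P$)
$Q{\left(O,g \right)} = O \left(5 - 5 O\right)$ ($Q{\left(O,g \right)} = O \left(9 - \left(4 + 5 O\right)\right) = O \left(5 - 5 O\right)$)
$Q{\left(481,6 \left(-29\right) \right)} + 207008 = 5 \cdot 481 \left(1 - 481\right) + 207008 = 5 \cdot 481 \left(-480\right) + 207008 = -1154400 + 207008 = -947392$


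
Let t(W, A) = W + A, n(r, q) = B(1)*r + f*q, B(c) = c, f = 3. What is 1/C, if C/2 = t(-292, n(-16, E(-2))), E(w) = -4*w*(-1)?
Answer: -1/664 ≈ -0.0015060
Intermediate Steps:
E(w) = 4*w
n(r, q) = r + 3*q (n(r, q) = 1*r + 3*q = r + 3*q)
t(W, A) = A + W
C = -664 (C = 2*((-16 + 3*(4*(-2))) - 292) = 2*((-16 + 3*(-8)) - 292) = 2*((-16 - 24) - 292) = 2*(-40 - 292) = 2*(-332) = -664)
1/C = 1/(-664) = -1/664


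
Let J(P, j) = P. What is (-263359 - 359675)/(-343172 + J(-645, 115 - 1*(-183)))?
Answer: 623034/343817 ≈ 1.8121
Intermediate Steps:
(-263359 - 359675)/(-343172 + J(-645, 115 - 1*(-183))) = (-263359 - 359675)/(-343172 - 645) = -623034/(-343817) = -623034*(-1/343817) = 623034/343817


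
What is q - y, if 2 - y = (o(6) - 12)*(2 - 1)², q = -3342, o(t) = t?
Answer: -3350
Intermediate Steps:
y = 8 (y = 2 - (6 - 12)*(2 - 1)² = 2 - (-6)*1² = 2 - (-6) = 2 - 1*(-6) = 2 + 6 = 8)
q - y = -3342 - 1*8 = -3342 - 8 = -3350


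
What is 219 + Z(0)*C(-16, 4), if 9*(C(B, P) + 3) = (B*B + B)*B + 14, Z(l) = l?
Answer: 219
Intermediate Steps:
C(B, P) = -13/9 + B*(B + B²)/9 (C(B, P) = -3 + ((B*B + B)*B + 14)/9 = -3 + ((B² + B)*B + 14)/9 = -3 + ((B + B²)*B + 14)/9 = -3 + (B*(B + B²) + 14)/9 = -3 + (14 + B*(B + B²))/9 = -3 + (14/9 + B*(B + B²)/9) = -13/9 + B*(B + B²)/9)
219 + Z(0)*C(-16, 4) = 219 + 0*(-13/9 + (⅑)*(-16)² + (⅑)*(-16)³) = 219 + 0*(-13/9 + (⅑)*256 + (⅑)*(-4096)) = 219 + 0*(-13/9 + 256/9 - 4096/9) = 219 + 0*(-3853/9) = 219 + 0 = 219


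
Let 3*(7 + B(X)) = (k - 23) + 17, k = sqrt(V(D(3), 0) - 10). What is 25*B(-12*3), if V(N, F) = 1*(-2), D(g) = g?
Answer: -225 + 50*I*sqrt(3)/3 ≈ -225.0 + 28.868*I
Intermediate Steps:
V(N, F) = -2
k = 2*I*sqrt(3) (k = sqrt(-2 - 10) = sqrt(-12) = 2*I*sqrt(3) ≈ 3.4641*I)
B(X) = -9 + 2*I*sqrt(3)/3 (B(X) = -7 + ((2*I*sqrt(3) - 23) + 17)/3 = -7 + ((-23 + 2*I*sqrt(3)) + 17)/3 = -7 + (-6 + 2*I*sqrt(3))/3 = -7 + (-2 + 2*I*sqrt(3)/3) = -9 + 2*I*sqrt(3)/3)
25*B(-12*3) = 25*(-9 + 2*I*sqrt(3)/3) = -225 + 50*I*sqrt(3)/3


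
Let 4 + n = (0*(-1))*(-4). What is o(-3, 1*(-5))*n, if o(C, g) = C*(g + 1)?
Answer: -48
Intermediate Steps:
n = -4 (n = -4 + (0*(-1))*(-4) = -4 + 0*(-4) = -4 + 0 = -4)
o(C, g) = C*(1 + g)
o(-3, 1*(-5))*n = -3*(1 + 1*(-5))*(-4) = -3*(1 - 5)*(-4) = -3*(-4)*(-4) = 12*(-4) = -48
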